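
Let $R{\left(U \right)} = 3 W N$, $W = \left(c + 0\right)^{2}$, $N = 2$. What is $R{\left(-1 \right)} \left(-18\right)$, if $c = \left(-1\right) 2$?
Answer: $-432$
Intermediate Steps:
$c = -2$
$W = 4$ ($W = \left(-2 + 0\right)^{2} = \left(-2\right)^{2} = 4$)
$R{\left(U \right)} = 24$ ($R{\left(U \right)} = 3 \cdot 4 \cdot 2 = 12 \cdot 2 = 24$)
$R{\left(-1 \right)} \left(-18\right) = 24 \left(-18\right) = -432$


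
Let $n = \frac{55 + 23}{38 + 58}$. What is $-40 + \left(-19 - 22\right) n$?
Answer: $- \frac{1173}{16} \approx -73.313$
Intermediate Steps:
$n = \frac{13}{16}$ ($n = \frac{78}{96} = 78 \cdot \frac{1}{96} = \frac{13}{16} \approx 0.8125$)
$-40 + \left(-19 - 22\right) n = -40 + \left(-19 - 22\right) \frac{13}{16} = -40 - \frac{533}{16} = - \frac{1173}{16}$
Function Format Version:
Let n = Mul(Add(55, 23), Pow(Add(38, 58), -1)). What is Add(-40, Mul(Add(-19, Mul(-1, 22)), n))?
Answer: Rational(-1173, 16) ≈ -73.313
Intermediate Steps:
n = Rational(13, 16) (n = Mul(78, Pow(96, -1)) = Mul(78, Rational(1, 96)) = Rational(13, 16) ≈ 0.81250)
Add(-40, Mul(Add(-19, Mul(-1, 22)), n)) = Add(-40, Mul(Add(-19, Mul(-1, 22)), Rational(13, 16))) = Add(-40, Mul(Add(-19, -22), Rational(13, 16))) = Add(-40, Mul(-41, Rational(13, 16))) = Add(-40, Rational(-533, 16)) = Rational(-1173, 16)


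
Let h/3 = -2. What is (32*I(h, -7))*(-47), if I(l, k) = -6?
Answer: 9024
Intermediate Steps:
h = -6 (h = 3*(-2) = -6)
(32*I(h, -7))*(-47) = (32*(-6))*(-47) = -192*(-47) = 9024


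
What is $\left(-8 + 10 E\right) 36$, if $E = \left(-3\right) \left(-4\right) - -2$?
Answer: $4752$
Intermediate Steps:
$E = 14$ ($E = 12 + 2 = 14$)
$\left(-8 + 10 E\right) 36 = \left(-8 + 10 \cdot 14\right) 36 = \left(-8 + 140\right) 36 = 132 \cdot 36 = 4752$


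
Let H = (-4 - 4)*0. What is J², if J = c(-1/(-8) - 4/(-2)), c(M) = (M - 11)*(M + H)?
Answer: 1456849/4096 ≈ 355.68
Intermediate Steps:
H = 0 (H = -8*0 = 0)
c(M) = M*(-11 + M) (c(M) = (M - 11)*(M + 0) = (-11 + M)*M = M*(-11 + M))
J = -1207/64 (J = (-1/(-8) - 4/(-2))*(-11 + (-1/(-8) - 4/(-2))) = (-1*(-⅛) - 4*(-½))*(-11 + (-1*(-⅛) - 4*(-½))) = (⅛ + 2)*(-11 + (⅛ + 2)) = 17*(-11 + 17/8)/8 = (17/8)*(-71/8) = -1207/64 ≈ -18.859)
J² = (-1207/64)² = 1456849/4096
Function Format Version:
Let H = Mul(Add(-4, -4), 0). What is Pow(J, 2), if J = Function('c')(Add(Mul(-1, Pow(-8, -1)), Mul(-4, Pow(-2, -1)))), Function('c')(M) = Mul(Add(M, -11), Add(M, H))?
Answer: Rational(1456849, 4096) ≈ 355.68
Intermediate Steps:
H = 0 (H = Mul(-8, 0) = 0)
Function('c')(M) = Mul(M, Add(-11, M)) (Function('c')(M) = Mul(Add(M, -11), Add(M, 0)) = Mul(Add(-11, M), M) = Mul(M, Add(-11, M)))
J = Rational(-1207, 64) (J = Mul(Add(Mul(-1, Pow(-8, -1)), Mul(-4, Pow(-2, -1))), Add(-11, Add(Mul(-1, Pow(-8, -1)), Mul(-4, Pow(-2, -1))))) = Mul(Add(Mul(-1, Rational(-1, 8)), Mul(-4, Rational(-1, 2))), Add(-11, Add(Mul(-1, Rational(-1, 8)), Mul(-4, Rational(-1, 2))))) = Mul(Add(Rational(1, 8), 2), Add(-11, Add(Rational(1, 8), 2))) = Mul(Rational(17, 8), Add(-11, Rational(17, 8))) = Mul(Rational(17, 8), Rational(-71, 8)) = Rational(-1207, 64) ≈ -18.859)
Pow(J, 2) = Pow(Rational(-1207, 64), 2) = Rational(1456849, 4096)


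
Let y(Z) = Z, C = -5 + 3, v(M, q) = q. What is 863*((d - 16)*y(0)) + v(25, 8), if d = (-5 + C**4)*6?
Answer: 8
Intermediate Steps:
C = -2
d = 66 (d = (-5 + (-2)**4)*6 = (-5 + 16)*6 = 11*6 = 66)
863*((d - 16)*y(0)) + v(25, 8) = 863*((66 - 16)*0) + 8 = 863*(50*0) + 8 = 863*0 + 8 = 0 + 8 = 8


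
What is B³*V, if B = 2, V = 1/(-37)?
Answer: -8/37 ≈ -0.21622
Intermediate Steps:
V = -1/37 ≈ -0.027027
B³*V = 2³*(-1/37) = 8*(-1/37) = -8/37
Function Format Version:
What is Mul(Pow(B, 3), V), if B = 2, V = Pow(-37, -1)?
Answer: Rational(-8, 37) ≈ -0.21622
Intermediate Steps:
V = Rational(-1, 37) ≈ -0.027027
Mul(Pow(B, 3), V) = Mul(Pow(2, 3), Rational(-1, 37)) = Mul(8, Rational(-1, 37)) = Rational(-8, 37)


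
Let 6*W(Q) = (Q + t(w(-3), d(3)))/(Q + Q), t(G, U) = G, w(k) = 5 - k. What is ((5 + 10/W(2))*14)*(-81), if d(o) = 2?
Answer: -32886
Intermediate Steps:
W(Q) = (8 + Q)/(12*Q) (W(Q) = ((Q + (5 - 1*(-3)))/(Q + Q))/6 = ((Q + (5 + 3))/((2*Q)))/6 = ((Q + 8)*(1/(2*Q)))/6 = ((8 + Q)*(1/(2*Q)))/6 = ((8 + Q)/(2*Q))/6 = (8 + Q)/(12*Q))
((5 + 10/W(2))*14)*(-81) = ((5 + 10/(((1/12)*(8 + 2)/2)))*14)*(-81) = ((5 + 10/(((1/12)*(½)*10)))*14)*(-81) = ((5 + 10/(5/12))*14)*(-81) = ((5 + 10*(12/5))*14)*(-81) = ((5 + 24)*14)*(-81) = (29*14)*(-81) = 406*(-81) = -32886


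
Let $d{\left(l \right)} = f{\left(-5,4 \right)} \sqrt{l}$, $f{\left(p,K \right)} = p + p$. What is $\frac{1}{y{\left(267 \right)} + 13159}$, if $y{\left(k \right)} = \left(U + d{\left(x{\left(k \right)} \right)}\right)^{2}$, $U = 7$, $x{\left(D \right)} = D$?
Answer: $\frac{9977}{396853816} + \frac{35 \sqrt{267}}{396853816} \approx 2.6581 \cdot 10^{-5}$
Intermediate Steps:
$f{\left(p,K \right)} = 2 p$
$d{\left(l \right)} = - 10 \sqrt{l}$ ($d{\left(l \right)} = 2 \left(-5\right) \sqrt{l} = - 10 \sqrt{l}$)
$y{\left(k \right)} = \left(7 - 10 \sqrt{k}\right)^{2}$
$\frac{1}{y{\left(267 \right)} + 13159} = \frac{1}{\left(-7 + 10 \sqrt{267}\right)^{2} + 13159} = \frac{1}{13159 + \left(-7 + 10 \sqrt{267}\right)^{2}}$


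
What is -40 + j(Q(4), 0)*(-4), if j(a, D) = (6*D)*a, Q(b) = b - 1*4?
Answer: -40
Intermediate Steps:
Q(b) = -4 + b (Q(b) = b - 4 = -4 + b)
j(a, D) = 6*D*a
-40 + j(Q(4), 0)*(-4) = -40 + (6*0*(-4 + 4))*(-4) = -40 + (6*0*0)*(-4) = -40 + 0*(-4) = -40 + 0 = -40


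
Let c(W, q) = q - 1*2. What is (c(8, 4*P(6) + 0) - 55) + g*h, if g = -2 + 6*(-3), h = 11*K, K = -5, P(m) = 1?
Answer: 1047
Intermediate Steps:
c(W, q) = -2 + q (c(W, q) = q - 2 = -2 + q)
h = -55 (h = 11*(-5) = -55)
g = -20 (g = -2 - 18 = -20)
(c(8, 4*P(6) + 0) - 55) + g*h = ((-2 + (4*1 + 0)) - 55) - 20*(-55) = ((-2 + (4 + 0)) - 55) + 1100 = ((-2 + 4) - 55) + 1100 = (2 - 55) + 1100 = -53 + 1100 = 1047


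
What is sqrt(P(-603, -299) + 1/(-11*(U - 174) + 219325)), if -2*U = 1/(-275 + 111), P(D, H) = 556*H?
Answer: 2*I*sqrt(218855224187429405079)/72566381 ≈ 407.73*I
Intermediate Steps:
U = 1/328 (U = -1/(2*(-275 + 111)) = -1/2/(-164) = -1/2*(-1/164) = 1/328 ≈ 0.0030488)
sqrt(P(-603, -299) + 1/(-11*(U - 174) + 219325)) = sqrt(556*(-299) + 1/(-11*(1/328 - 174) + 219325)) = sqrt(-166244 + 1/(-11*(-57071/328) + 219325)) = sqrt(-166244 + 1/(627781/328 + 219325)) = sqrt(-166244 + 1/(72566381/328)) = sqrt(-166244 + 328/72566381) = sqrt(-12063725442636/72566381) = 2*I*sqrt(218855224187429405079)/72566381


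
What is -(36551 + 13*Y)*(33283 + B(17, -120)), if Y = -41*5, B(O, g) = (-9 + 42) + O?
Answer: -1129522038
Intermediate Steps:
B(O, g) = 33 + O
Y = -205
-(36551 + 13*Y)*(33283 + B(17, -120)) = -(36551 + 13*(-205))*(33283 + (33 + 17)) = -(36551 - 2665)*(33283 + 50) = -33886*33333 = -1*1129522038 = -1129522038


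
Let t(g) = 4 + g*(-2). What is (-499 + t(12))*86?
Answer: -44634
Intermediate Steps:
t(g) = 4 - 2*g
(-499 + t(12))*86 = (-499 + (4 - 2*12))*86 = (-499 + (4 - 24))*86 = (-499 - 20)*86 = -519*86 = -44634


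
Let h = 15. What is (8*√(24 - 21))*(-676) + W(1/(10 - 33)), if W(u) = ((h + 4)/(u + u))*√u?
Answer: -5408*√3 - 19*I*√23/2 ≈ -9366.9 - 45.56*I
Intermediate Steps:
W(u) = 19/(2*√u) (W(u) = ((15 + 4)/(u + u))*√u = (19/((2*u)))*√u = (19*(1/(2*u)))*√u = (19/(2*u))*√u = 19/(2*√u))
(8*√(24 - 21))*(-676) + W(1/(10 - 33)) = (8*√(24 - 21))*(-676) + 19/(2*√(1/(10 - 33))) = (8*√3)*(-676) + 19/(2*√(1/(-23))) = -5408*√3 + 19/(2*√(-1/23)) = -5408*√3 + 19*(-I*√23)/2 = -5408*√3 - 19*I*√23/2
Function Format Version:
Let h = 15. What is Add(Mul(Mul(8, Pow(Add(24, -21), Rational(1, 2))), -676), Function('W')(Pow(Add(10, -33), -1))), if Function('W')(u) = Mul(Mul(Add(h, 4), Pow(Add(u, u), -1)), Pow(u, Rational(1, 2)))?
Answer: Add(Mul(-5408, Pow(3, Rational(1, 2))), Mul(Rational(-19, 2), I, Pow(23, Rational(1, 2)))) ≈ Add(-9366.9, Mul(-45.560, I))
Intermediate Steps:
Function('W')(u) = Mul(Rational(19, 2), Pow(u, Rational(-1, 2))) (Function('W')(u) = Mul(Mul(Add(15, 4), Pow(Add(u, u), -1)), Pow(u, Rational(1, 2))) = Mul(Mul(19, Pow(Mul(2, u), -1)), Pow(u, Rational(1, 2))) = Mul(Mul(19, Mul(Rational(1, 2), Pow(u, -1))), Pow(u, Rational(1, 2))) = Mul(Mul(Rational(19, 2), Pow(u, -1)), Pow(u, Rational(1, 2))) = Mul(Rational(19, 2), Pow(u, Rational(-1, 2))))
Add(Mul(Mul(8, Pow(Add(24, -21), Rational(1, 2))), -676), Function('W')(Pow(Add(10, -33), -1))) = Add(Mul(Mul(8, Pow(Add(24, -21), Rational(1, 2))), -676), Mul(Rational(19, 2), Pow(Pow(Add(10, -33), -1), Rational(-1, 2)))) = Add(Mul(Mul(8, Pow(3, Rational(1, 2))), -676), Mul(Rational(19, 2), Pow(Pow(-23, -1), Rational(-1, 2)))) = Add(Mul(-5408, Pow(3, Rational(1, 2))), Mul(Rational(19, 2), Pow(Rational(-1, 23), Rational(-1, 2)))) = Add(Mul(-5408, Pow(3, Rational(1, 2))), Mul(Rational(19, 2), Mul(-1, I, Pow(23, Rational(1, 2))))) = Add(Mul(-5408, Pow(3, Rational(1, 2))), Mul(Rational(-19, 2), I, Pow(23, Rational(1, 2))))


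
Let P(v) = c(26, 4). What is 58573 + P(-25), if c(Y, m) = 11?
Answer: 58584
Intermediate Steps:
P(v) = 11
58573 + P(-25) = 58573 + 11 = 58584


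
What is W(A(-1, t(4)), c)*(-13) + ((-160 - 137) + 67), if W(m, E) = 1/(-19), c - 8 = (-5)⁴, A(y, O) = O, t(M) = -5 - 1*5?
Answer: -4357/19 ≈ -229.32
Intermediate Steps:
t(M) = -10 (t(M) = -5 - 5 = -10)
c = 633 (c = 8 + (-5)⁴ = 8 + 625 = 633)
W(m, E) = -1/19
W(A(-1, t(4)), c)*(-13) + ((-160 - 137) + 67) = -1/19*(-13) + ((-160 - 137) + 67) = 13/19 + (-297 + 67) = 13/19 - 230 = -4357/19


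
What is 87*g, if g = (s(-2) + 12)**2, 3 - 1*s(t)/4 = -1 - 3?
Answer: 139200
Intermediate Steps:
s(t) = 28 (s(t) = 12 - 4*(-1 - 3) = 12 - 4*(-4) = 12 + 16 = 28)
g = 1600 (g = (28 + 12)**2 = 40**2 = 1600)
87*g = 87*1600 = 139200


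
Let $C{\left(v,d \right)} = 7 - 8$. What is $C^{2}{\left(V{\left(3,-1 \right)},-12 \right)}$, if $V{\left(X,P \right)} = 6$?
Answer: $1$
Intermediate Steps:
$C{\left(v,d \right)} = -1$ ($C{\left(v,d \right)} = 7 - 8 = -1$)
$C^{2}{\left(V{\left(3,-1 \right)},-12 \right)} = \left(-1\right)^{2} = 1$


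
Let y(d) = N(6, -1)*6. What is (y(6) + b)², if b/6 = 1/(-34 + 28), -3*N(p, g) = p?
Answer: 169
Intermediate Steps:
N(p, g) = -p/3
y(d) = -12 (y(d) = -⅓*6*6 = -2*6 = -12)
b = -1 (b = 6/(-34 + 28) = 6/(-6) = 6*(-⅙) = -1)
(y(6) + b)² = (-12 - 1)² = (-13)² = 169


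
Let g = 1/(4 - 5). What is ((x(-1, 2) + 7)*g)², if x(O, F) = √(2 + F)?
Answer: 81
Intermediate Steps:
g = -1 (g = 1/(-1) = -1)
((x(-1, 2) + 7)*g)² = ((√(2 + 2) + 7)*(-1))² = ((√4 + 7)*(-1))² = ((2 + 7)*(-1))² = (9*(-1))² = (-9)² = 81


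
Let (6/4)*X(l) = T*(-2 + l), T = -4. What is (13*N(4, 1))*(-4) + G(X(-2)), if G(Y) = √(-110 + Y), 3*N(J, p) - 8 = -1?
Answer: -364/3 + I*√894/3 ≈ -121.33 + 9.9666*I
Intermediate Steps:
N(J, p) = 7/3 (N(J, p) = 8/3 + (⅓)*(-1) = 8/3 - ⅓ = 7/3)
X(l) = 16/3 - 8*l/3 (X(l) = 2*(-4*(-2 + l))/3 = 2*(8 - 4*l)/3 = 16/3 - 8*l/3)
(13*N(4, 1))*(-4) + G(X(-2)) = (13*(7/3))*(-4) + √(-110 + (16/3 - 8/3*(-2))) = (91/3)*(-4) + √(-110 + (16/3 + 16/3)) = -364/3 + √(-110 + 32/3) = -364/3 + √(-298/3) = -364/3 + I*√894/3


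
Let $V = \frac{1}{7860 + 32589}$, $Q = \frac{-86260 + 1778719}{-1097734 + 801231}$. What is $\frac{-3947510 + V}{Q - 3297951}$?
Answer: $\frac{47343473703234467}{39553218784437588} \approx 1.197$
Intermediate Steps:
$Q = - \frac{1692459}{296503}$ ($Q = \frac{1692459}{-296503} = 1692459 \left(- \frac{1}{296503}\right) = - \frac{1692459}{296503} \approx -5.7081$)
$V = \frac{1}{40449} \approx 2.4722 \cdot 10^{-5}$
$\frac{-3947510 + V}{Q - 3297951} = \frac{-3947510 + \frac{1}{40449}}{- \frac{1692459}{296503} - 3297951} = - \frac{159672831989}{40449 \left(- \frac{977854057812}{296503}\right)} = \left(- \frac{159672831989}{40449}\right) \left(- \frac{296503}{977854057812}\right) = \frac{47343473703234467}{39553218784437588}$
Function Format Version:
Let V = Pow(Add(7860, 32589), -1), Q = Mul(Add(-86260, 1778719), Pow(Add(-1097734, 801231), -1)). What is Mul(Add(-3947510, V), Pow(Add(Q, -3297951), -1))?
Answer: Rational(47343473703234467, 39553218784437588) ≈ 1.1970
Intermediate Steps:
Q = Rational(-1692459, 296503) (Q = Mul(1692459, Pow(-296503, -1)) = Mul(1692459, Rational(-1, 296503)) = Rational(-1692459, 296503) ≈ -5.7081)
V = Rational(1, 40449) (V = Pow(40449, -1) = Rational(1, 40449) ≈ 2.4722e-5)
Mul(Add(-3947510, V), Pow(Add(Q, -3297951), -1)) = Mul(Add(-3947510, Rational(1, 40449)), Pow(Add(Rational(-1692459, 296503), -3297951), -1)) = Mul(Rational(-159672831989, 40449), Pow(Rational(-977854057812, 296503), -1)) = Mul(Rational(-159672831989, 40449), Rational(-296503, 977854057812)) = Rational(47343473703234467, 39553218784437588)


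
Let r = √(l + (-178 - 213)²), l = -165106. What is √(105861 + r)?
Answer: √(105861 + 5*I*√489) ≈ 325.36 + 0.17*I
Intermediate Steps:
r = 5*I*√489 (r = √(-165106 + (-178 - 213)²) = √(-165106 + (-391)²) = √(-165106 + 152881) = √(-12225) = 5*I*√489 ≈ 110.57*I)
√(105861 + r) = √(105861 + 5*I*√489)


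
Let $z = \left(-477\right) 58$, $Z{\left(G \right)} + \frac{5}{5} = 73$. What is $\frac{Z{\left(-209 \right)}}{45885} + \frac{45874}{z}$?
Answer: $- \frac{350489423}{211575735} \approx -1.6566$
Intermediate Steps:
$Z{\left(G \right)} = 72$ ($Z{\left(G \right)} = -1 + 73 = 72$)
$z = -27666$
$\frac{Z{\left(-209 \right)}}{45885} + \frac{45874}{z} = \frac{72}{45885} + \frac{45874}{-27666} = 72 \cdot \frac{1}{45885} + 45874 \left(- \frac{1}{27666}\right) = \frac{24}{15295} - \frac{22937}{13833} = - \frac{350489423}{211575735}$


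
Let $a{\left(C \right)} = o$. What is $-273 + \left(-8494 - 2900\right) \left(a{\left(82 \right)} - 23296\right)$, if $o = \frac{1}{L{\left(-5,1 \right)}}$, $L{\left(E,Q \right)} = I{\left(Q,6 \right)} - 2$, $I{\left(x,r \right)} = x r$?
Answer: $\frac{530863005}{2} \approx 2.6543 \cdot 10^{8}$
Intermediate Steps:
$I{\left(x,r \right)} = r x$
$L{\left(E,Q \right)} = -2 + 6 Q$ ($L{\left(E,Q \right)} = 6 Q - 2 = -2 + 6 Q$)
$o = \frac{1}{4}$ ($o = \frac{1}{-2 + 6 \cdot 1} = \frac{1}{-2 + 6} = \frac{1}{4} \approx 0.25$)
$a{\left(C \right)} = \frac{1}{4}$
$-273 + \left(-8494 - 2900\right) \left(a{\left(82 \right)} - 23296\right) = -273 + \left(-8494 - 2900\right) \left(\frac{1}{4} - 23296\right) = -273 - - \frac{530863551}{2} = -273 + \frac{530863551}{2} = \frac{530863005}{2}$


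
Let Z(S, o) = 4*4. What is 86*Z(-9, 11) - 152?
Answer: 1224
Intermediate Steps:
Z(S, o) = 16
86*Z(-9, 11) - 152 = 86*16 - 152 = 1376 - 152 = 1224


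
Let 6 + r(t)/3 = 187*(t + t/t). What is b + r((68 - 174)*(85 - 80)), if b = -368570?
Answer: -665357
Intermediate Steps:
r(t) = 543 + 561*t (r(t) = -18 + 3*(187*(t + t/t)) = -18 + 3*(187*(t + 1)) = -18 + 3*(187*(1 + t)) = -18 + 3*(187 + 187*t) = -18 + (561 + 561*t) = 543 + 561*t)
b + r((68 - 174)*(85 - 80)) = -368570 + (543 + 561*((68 - 174)*(85 - 80))) = -368570 + (543 + 561*(-106*5)) = -368570 + (543 + 561*(-530)) = -368570 + (543 - 297330) = -368570 - 296787 = -665357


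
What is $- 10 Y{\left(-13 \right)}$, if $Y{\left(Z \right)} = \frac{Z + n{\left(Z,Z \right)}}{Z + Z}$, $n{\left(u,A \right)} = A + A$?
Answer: $-15$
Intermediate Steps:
$n{\left(u,A \right)} = 2 A$
$Y{\left(Z \right)} = \frac{3}{2}$ ($Y{\left(Z \right)} = \frac{Z + 2 Z}{Z + Z} = \frac{3 Z}{2 Z} = 3 Z \frac{1}{2 Z} = \frac{3}{2}$)
$- 10 Y{\left(-13 \right)} = \left(-10\right) \frac{3}{2} = -15$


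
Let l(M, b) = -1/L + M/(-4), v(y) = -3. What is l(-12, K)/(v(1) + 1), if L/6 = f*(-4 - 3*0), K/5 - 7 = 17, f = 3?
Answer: -217/144 ≈ -1.5069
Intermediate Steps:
K = 120 (K = 35 + 5*17 = 35 + 85 = 120)
L = -72 (L = 6*(3*(-4 - 3*0)) = 6*(3*(-4 + 0)) = 6*(3*(-4)) = 6*(-12) = -72)
l(M, b) = 1/72 - M/4 (l(M, b) = -1/(-72) + M/(-4) = -1*(-1/72) + M*(-1/4) = 1/72 - M/4)
l(-12, K)/(v(1) + 1) = (1/72 - 1/4*(-12))/(-3 + 1) = (1/72 + 3)/(-2) = (217/72)*(-1/2) = -217/144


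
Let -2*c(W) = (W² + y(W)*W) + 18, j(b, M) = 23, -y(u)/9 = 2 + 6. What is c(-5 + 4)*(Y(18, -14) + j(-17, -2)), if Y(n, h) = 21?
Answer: -2002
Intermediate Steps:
y(u) = -72 (y(u) = -9*(2 + 6) = -9*8 = -72)
c(W) = -9 + 36*W - W²/2 (c(W) = -((W² - 72*W) + 18)/2 = -(18 + W² - 72*W)/2 = -9 + 36*W - W²/2)
c(-5 + 4)*(Y(18, -14) + j(-17, -2)) = (-9 + 36*(-5 + 4) - (-5 + 4)²/2)*(21 + 23) = (-9 + 36*(-1) - ½*(-1)²)*44 = (-9 - 36 - ½*1)*44 = (-9 - 36 - ½)*44 = -91/2*44 = -2002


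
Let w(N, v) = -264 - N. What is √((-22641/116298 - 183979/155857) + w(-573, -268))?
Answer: √66449140346927571870/464765574 ≈ 17.539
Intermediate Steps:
√((-22641/116298 - 183979/155857) + w(-573, -268)) = √((-22641/116298 - 183979/155857) + (-264 - 1*(-573))) = √((-22641*1/116298 - 183979*1/155857) + (-264 + 573)) = √((-7547/38766 - 183979/155857) + 309) = √(-639106361/464765574 + 309) = √(142973456005/464765574) = √66449140346927571870/464765574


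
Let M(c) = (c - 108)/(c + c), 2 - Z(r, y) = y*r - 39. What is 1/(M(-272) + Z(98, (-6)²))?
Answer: -136/474137 ≈ -0.00028684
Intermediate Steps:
Z(r, y) = 41 - r*y (Z(r, y) = 2 - (y*r - 39) = 2 - (r*y - 39) = 2 - (-39 + r*y) = 2 + (39 - r*y) = 41 - r*y)
M(c) = (-108 + c)/(2*c) (M(c) = (-108 + c)/((2*c)) = (-108 + c)*(1/(2*c)) = (-108 + c)/(2*c))
1/(M(-272) + Z(98, (-6)²)) = 1/((½)*(-108 - 272)/(-272) + (41 - 1*98*(-6)²)) = 1/((½)*(-1/272)*(-380) + (41 - 1*98*36)) = 1/(95/136 + (41 - 3528)) = 1/(95/136 - 3487) = 1/(-474137/136) = -136/474137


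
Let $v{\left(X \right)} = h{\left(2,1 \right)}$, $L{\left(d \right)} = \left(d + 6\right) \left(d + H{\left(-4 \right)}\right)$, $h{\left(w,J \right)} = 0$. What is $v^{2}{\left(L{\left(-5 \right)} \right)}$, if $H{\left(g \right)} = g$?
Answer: $0$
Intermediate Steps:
$L{\left(d \right)} = \left(-4 + d\right) \left(6 + d\right)$ ($L{\left(d \right)} = \left(d + 6\right) \left(d - 4\right) = \left(6 + d\right) \left(-4 + d\right) = \left(-4 + d\right) \left(6 + d\right)$)
$v{\left(X \right)} = 0$
$v^{2}{\left(L{\left(-5 \right)} \right)} = 0^{2} = 0$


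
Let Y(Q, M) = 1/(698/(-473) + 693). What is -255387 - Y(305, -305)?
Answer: -83534789690/327091 ≈ -2.5539e+5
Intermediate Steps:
Y(Q, M) = 473/327091 (Y(Q, M) = 1/(698*(-1/473) + 693) = 1/(-698/473 + 693) = 1/(327091/473) = 473/327091)
-255387 - Y(305, -305) = -255387 - 1*473/327091 = -255387 - 473/327091 = -83534789690/327091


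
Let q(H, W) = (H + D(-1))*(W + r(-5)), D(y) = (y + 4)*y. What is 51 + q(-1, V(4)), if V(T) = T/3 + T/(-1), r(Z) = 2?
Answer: 161/3 ≈ 53.667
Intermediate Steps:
D(y) = y*(4 + y) (D(y) = (4 + y)*y = y*(4 + y))
V(T) = -2*T/3 (V(T) = T*(⅓) + T*(-1) = T/3 - T = -2*T/3)
q(H, W) = (-3 + H)*(2 + W) (q(H, W) = (H - (4 - 1))*(W + 2) = (H - 1*3)*(2 + W) = (H - 3)*(2 + W) = (-3 + H)*(2 + W))
51 + q(-1, V(4)) = 51 + (-6 - (-2)*4 + 2*(-1) - (-2)*4/3) = 51 + (-6 - 3*(-8/3) - 2 - 1*(-8/3)) = 51 + (-6 + 8 - 2 + 8/3) = 51 + 8/3 = 161/3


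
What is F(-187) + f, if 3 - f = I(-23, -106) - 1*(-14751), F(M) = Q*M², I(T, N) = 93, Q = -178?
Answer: -6239323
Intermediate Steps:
F(M) = -178*M²
f = -14841 (f = 3 - (93 - 1*(-14751)) = 3 - (93 + 14751) = 3 - 1*14844 = 3 - 14844 = -14841)
F(-187) + f = -178*(-187)² - 14841 = -178*34969 - 14841 = -6224482 - 14841 = -6239323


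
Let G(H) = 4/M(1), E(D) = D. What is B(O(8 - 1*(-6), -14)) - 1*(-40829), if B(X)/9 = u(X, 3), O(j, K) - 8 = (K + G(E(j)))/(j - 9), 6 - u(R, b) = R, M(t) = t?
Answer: 40829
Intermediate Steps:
u(R, b) = 6 - R
G(H) = 4 (G(H) = 4/1 = 4*1 = 4)
O(j, K) = 8 + (4 + K)/(-9 + j) (O(j, K) = 8 + (K + 4)/(j - 9) = 8 + (4 + K)/(-9 + j))
B(X) = 54 - 9*X (B(X) = 9*(6 - X) = 54 - 9*X)
B(O(8 - 1*(-6), -14)) - 1*(-40829) = (54 - 9*(-68 - 14 + 8*(8 - 1*(-6)))/(-9 + (8 - 1*(-6)))) - 1*(-40829) = (54 - 9*(-68 - 14 + 8*(8 + 6))/(-9 + (8 + 6))) + 40829 = (54 - 9*(-68 - 14 + 8*14)/(-9 + 14)) + 40829 = (54 - 9*(-68 - 14 + 112)/5) + 40829 = (54 - 9*30/5) + 40829 = (54 - 9*6) + 40829 = (54 - 54) + 40829 = 0 + 40829 = 40829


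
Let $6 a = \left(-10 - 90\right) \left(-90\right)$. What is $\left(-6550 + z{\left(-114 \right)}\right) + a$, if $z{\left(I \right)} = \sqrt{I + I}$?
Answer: $-5050 + 2 i \sqrt{57} \approx -5050.0 + 15.1 i$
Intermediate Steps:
$z{\left(I \right)} = \sqrt{2} \sqrt{I}$ ($z{\left(I \right)} = \sqrt{2 I} = \sqrt{2} \sqrt{I}$)
$a = 1500$ ($a = \frac{\left(-10 - 90\right) \left(-90\right)}{6} = \frac{\left(-100\right) \left(-90\right)}{6} = \frac{1}{6} \cdot 9000 = 1500$)
$\left(-6550 + z{\left(-114 \right)}\right) + a = \left(-6550 + \sqrt{2} \sqrt{-114}\right) + 1500 = \left(-6550 + \sqrt{2} i \sqrt{114}\right) + 1500 = \left(-6550 + 2 i \sqrt{57}\right) + 1500 = -5050 + 2 i \sqrt{57}$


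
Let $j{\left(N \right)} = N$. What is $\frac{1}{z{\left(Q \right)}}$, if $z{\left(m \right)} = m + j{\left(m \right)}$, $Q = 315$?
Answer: $\frac{1}{630} \approx 0.0015873$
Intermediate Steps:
$z{\left(m \right)} = 2 m$ ($z{\left(m \right)} = m + m = 2 m$)
$\frac{1}{z{\left(Q \right)}} = \frac{1}{2 \cdot 315} = \frac{1}{630}$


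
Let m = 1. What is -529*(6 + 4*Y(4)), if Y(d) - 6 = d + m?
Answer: -26450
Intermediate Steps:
Y(d) = 7 + d (Y(d) = 6 + (d + 1) = 6 + (1 + d) = 7 + d)
-529*(6 + 4*Y(4)) = -529*(6 + 4*(7 + 4)) = -529*(6 + 4*11) = -529*(6 + 44) = -529*50 = -26450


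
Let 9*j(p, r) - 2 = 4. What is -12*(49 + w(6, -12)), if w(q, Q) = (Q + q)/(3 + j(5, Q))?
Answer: -6252/11 ≈ -568.36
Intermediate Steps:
j(p, r) = ⅔ (j(p, r) = 2/9 + (⅑)*4 = 2/9 + 4/9 = ⅔)
w(q, Q) = 3*Q/11 + 3*q/11 (w(q, Q) = (Q + q)/(3 + ⅔) = (Q + q)/(11/3) = (Q + q)*(3/11) = 3*Q/11 + 3*q/11)
-12*(49 + w(6, -12)) = -12*(49 + ((3/11)*(-12) + (3/11)*6)) = -12*(49 + (-36/11 + 18/11)) = -12*(49 - 18/11) = -12*521/11 = -6252/11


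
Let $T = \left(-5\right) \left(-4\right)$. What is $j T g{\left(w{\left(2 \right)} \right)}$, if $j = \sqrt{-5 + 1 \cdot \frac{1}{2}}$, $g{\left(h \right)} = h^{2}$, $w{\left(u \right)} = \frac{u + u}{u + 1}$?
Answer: $\frac{160 i \sqrt{2}}{3} \approx 75.425 i$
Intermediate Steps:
$T = 20$
$w{\left(u \right)} = \frac{2 u}{1 + u}$
$j = \frac{3 i \sqrt{2}}{2}$ ($j = \sqrt{-5 + 1 \cdot \frac{1}{2}} = \sqrt{-5 + \frac{1}{2}} = \sqrt{- \frac{9}{2}} = \frac{3 i \sqrt{2}}{2} \approx 2.1213 i$)
$j T g{\left(w{\left(2 \right)} \right)} = \frac{3 i \sqrt{2}}{2} \cdot 20 \left(2 \cdot 2 \frac{1}{1 + 2}\right)^{2} = 30 i \sqrt{2} \left(2 \cdot 2 \cdot \frac{1}{3}\right)^{2} = 30 i \sqrt{2} \left(\frac{4}{3}\right)^{2} = 30 i \sqrt{2} \cdot \frac{16}{9} = \frac{160 i \sqrt{2}}{3}$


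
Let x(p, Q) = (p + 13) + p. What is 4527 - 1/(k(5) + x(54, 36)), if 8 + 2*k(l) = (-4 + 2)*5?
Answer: 507023/112 ≈ 4527.0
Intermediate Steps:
x(p, Q) = 13 + 2*p (x(p, Q) = (13 + p) + p = 13 + 2*p)
k(l) = -9 (k(l) = -4 + ((-4 + 2)*5)/2 = -4 + (-2*5)/2 = -4 + (½)*(-10) = -4 - 5 = -9)
4527 - 1/(k(5) + x(54, 36)) = 4527 - 1/(-9 + (13 + 2*54)) = 4527 - 1/(-9 + (13 + 108)) = 4527 - 1/(-9 + 121) = 4527 - 1/112 = 507023/112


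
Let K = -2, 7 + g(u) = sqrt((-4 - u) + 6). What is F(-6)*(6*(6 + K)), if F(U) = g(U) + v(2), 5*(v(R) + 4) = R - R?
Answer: -264 + 48*sqrt(2) ≈ -196.12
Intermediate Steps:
v(R) = -4 (v(R) = -4 + (R - R)/5 = -4 + (1/5)*0 = -4 + 0 = -4)
g(u) = -7 + sqrt(2 - u) (g(u) = -7 + sqrt((-4 - u) + 6) = -7 + sqrt(2 - u))
F(U) = -11 + sqrt(2 - U) (F(U) = (-7 + sqrt(2 - U)) - 4 = -11 + sqrt(2 - U))
F(-6)*(6*(6 + K)) = (-11 + sqrt(2 - 1*(-6)))*(6*(6 - 2)) = (-11 + sqrt(2 + 6))*(6*4) = (-11 + sqrt(8))*24 = (-11 + 2*sqrt(2))*24 = -264 + 48*sqrt(2)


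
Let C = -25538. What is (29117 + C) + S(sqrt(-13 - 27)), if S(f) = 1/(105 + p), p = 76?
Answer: 647800/181 ≈ 3579.0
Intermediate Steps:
S(f) = 1/181 (S(f) = 1/(105 + 76) = 1/181)
(29117 + C) + S(sqrt(-13 - 27)) = (29117 - 25538) + 1/181 = 3579 + 1/181 = 647800/181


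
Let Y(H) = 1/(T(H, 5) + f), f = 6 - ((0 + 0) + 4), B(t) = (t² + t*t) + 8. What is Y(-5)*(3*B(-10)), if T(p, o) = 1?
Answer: 208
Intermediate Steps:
B(t) = 8 + 2*t² (B(t) = (t² + t²) + 8 = 2*t² + 8 = 8 + 2*t²)
f = 2 (f = 6 - (0 + 4) = 6 - 1*4 = 6 - 4 = 2)
Y(H) = ⅓ (Y(H) = 1/(1 + 2) = 1/3 = ⅓)
Y(-5)*(3*B(-10)) = (3*(8 + 2*(-10)²))/3 = (3*(8 + 2*100))/3 = (3*(8 + 200))/3 = (3*208)/3 = (⅓)*624 = 208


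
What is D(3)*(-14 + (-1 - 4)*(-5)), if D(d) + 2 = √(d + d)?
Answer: -22 + 11*√6 ≈ 4.9444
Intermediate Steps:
D(d) = -2 + √2*√d (D(d) = -2 + √(d + d) = -2 + √(2*d) = -2 + √2*√d)
D(3)*(-14 + (-1 - 4)*(-5)) = (-2 + √2*√3)*(-14 + (-1 - 4)*(-5)) = (-2 + √6)*(-14 - 5*(-5)) = (-2 + √6)*(-14 + 25) = (-2 + √6)*11 = -22 + 11*√6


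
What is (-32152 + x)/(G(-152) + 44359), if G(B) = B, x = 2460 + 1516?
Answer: -28176/44207 ≈ -0.63737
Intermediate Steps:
x = 3976
(-32152 + x)/(G(-152) + 44359) = (-32152 + 3976)/(-152 + 44359) = -28176/44207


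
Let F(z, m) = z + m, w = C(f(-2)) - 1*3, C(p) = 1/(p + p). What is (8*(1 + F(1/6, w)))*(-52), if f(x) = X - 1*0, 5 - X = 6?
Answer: 2912/3 ≈ 970.67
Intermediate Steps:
X = -1 (X = 5 - 1*6 = 5 - 6 = -1)
f(x) = -1 (f(x) = -1 - 1*0 = -1 + 0 = -1)
C(p) = 1/(2*p)
w = -7/2 (w = (½)/(-1) - 1*3 = (½)*(-1) - 3 = -½ - 3 = -7/2 ≈ -3.5000)
F(z, m) = m + z
(8*(1 + F(1/6, w)))*(-52) = (8*(1 + (-7/2 + 1/6)))*(-52) = (8*(1 + (-7/2 + ⅙)))*(-52) = (8*(1 - 10/3))*(-52) = (8*(-7/3))*(-52) = -56/3*(-52) = 2912/3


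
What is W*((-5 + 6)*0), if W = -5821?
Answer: 0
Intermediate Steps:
W*((-5 + 6)*0) = -5821*(-5 + 6)*0 = -5821*0 = 0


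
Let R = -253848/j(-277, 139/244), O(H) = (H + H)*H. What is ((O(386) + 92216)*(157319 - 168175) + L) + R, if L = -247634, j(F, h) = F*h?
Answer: -163111955855134/38503 ≈ -4.2363e+9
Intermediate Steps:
O(H) = 2*H**2 (O(H) = (2*H)*H = 2*H**2)
R = 61938912/38503 (R = -253848/((-38503/244)) = -253848/((-277*139/244)) = -253848/(-38503/244) = -253848*(-244/38503) = 61938912/38503 ≈ 1608.7)
((O(386) + 92216)*(157319 - 168175) + L) + R = ((2*386**2 + 92216)*(157319 - 168175) - 247634) + 61938912/38503 = ((2*148996 + 92216)*(-10856) - 247634) + 61938912/38503 = ((297992 + 92216)*(-10856) - 247634) + 61938912/38503 = (390208*(-10856) - 247634) + 61938912/38503 = (-4236098048 - 247634) + 61938912/38503 = -4236345682 + 61938912/38503 = -163111955855134/38503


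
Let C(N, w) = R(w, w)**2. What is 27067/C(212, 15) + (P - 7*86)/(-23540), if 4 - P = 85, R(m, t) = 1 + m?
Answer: 159333007/1506560 ≈ 105.76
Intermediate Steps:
P = -81 (P = 4 - 1*85 = 4 - 85 = -81)
C(N, w) = (1 + w)**2
27067/C(212, 15) + (P - 7*86)/(-23540) = 27067/((1 + 15)**2) + (-81 - 7*86)/(-23540) = 27067/(16**2) + (-81 - 602)*(-1/23540) = 27067/256 - 683*(-1/23540) = 27067*(1/256) + 683/23540 = 27067/256 + 683/23540 = 159333007/1506560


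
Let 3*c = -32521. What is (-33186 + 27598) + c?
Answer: -49285/3 ≈ -16428.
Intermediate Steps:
c = -32521/3 (c = (1/3)*(-32521) = -32521/3 ≈ -10840.)
(-33186 + 27598) + c = (-33186 + 27598) - 32521/3 = -5588 - 32521/3 = -49285/3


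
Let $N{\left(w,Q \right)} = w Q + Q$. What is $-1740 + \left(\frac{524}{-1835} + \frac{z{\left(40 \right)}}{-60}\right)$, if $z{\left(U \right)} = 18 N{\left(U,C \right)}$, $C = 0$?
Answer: $- \frac{3193424}{1835} \approx -1740.3$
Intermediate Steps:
$N{\left(w,Q \right)} = Q + Q w$ ($N{\left(w,Q \right)} = Q w + Q = Q + Q w$)
$z{\left(U \right)} = 0$ ($z{\left(U \right)} = 18 \cdot 0 \left(1 + U\right) = 18 \cdot 0 = 0$)
$-1740 + \left(\frac{524}{-1835} + \frac{z{\left(40 \right)}}{-60}\right) = -1740 + \left(\frac{524}{-1835} + \frac{0}{-60}\right) = -1740 + \left(524 \left(- \frac{1}{1835}\right) + 0 \left(- \frac{1}{60}\right)\right) = -1740 + \left(- \frac{524}{1835} + 0\right) = -1740 - \frac{524}{1835} = - \frac{3193424}{1835}$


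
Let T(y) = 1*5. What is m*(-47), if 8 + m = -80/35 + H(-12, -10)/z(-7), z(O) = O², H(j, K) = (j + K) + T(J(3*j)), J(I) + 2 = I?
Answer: 24487/49 ≈ 499.73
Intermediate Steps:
J(I) = -2 + I
T(y) = 5
H(j, K) = 5 + K + j (H(j, K) = (j + K) + 5 = (K + j) + 5 = 5 + K + j)
m = -521/49 (m = -8 + (-80/35 + (5 - 10 - 12)/((-7)²)) = -8 + (-80*1/35 - 17/49) = -8 + (-16/7 - 17*1/49) = -8 + (-16/7 - 17/49) = -8 - 129/49 = -521/49 ≈ -10.633)
m*(-47) = -521/49*(-47) = 24487/49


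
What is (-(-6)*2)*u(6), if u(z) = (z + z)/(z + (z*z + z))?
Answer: 3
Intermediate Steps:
u(z) = 2*z/(z² + 2*z) (u(z) = (2*z)/(z + (z² + z)) = (2*z)/(z + (z + z²)) = (2*z)/(z² + 2*z) = 2*z/(z² + 2*z))
(-(-6)*2)*u(6) = (-(-6)*2)*(2/(2 + 6)) = (-3*(-4))*(2/8) = 12*(2*(⅛)) = 12*(¼) = 3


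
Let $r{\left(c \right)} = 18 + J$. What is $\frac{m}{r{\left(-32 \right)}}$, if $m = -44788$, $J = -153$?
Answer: $\frac{44788}{135} \approx 331.76$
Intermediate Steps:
$r{\left(c \right)} = -135$ ($r{\left(c \right)} = 18 - 153 = -135$)
$\frac{m}{r{\left(-32 \right)}} = - \frac{44788}{-135} = \left(-44788\right) \left(- \frac{1}{135}\right) = \frac{44788}{135}$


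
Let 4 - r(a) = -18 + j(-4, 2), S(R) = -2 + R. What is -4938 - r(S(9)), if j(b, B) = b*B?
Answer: -4968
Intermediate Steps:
j(b, B) = B*b
r(a) = 30 (r(a) = 4 - (-18 + 2*(-4)) = 4 - (-18 - 8) = 4 - 1*(-26) = 4 + 26 = 30)
-4938 - r(S(9)) = -4938 - 1*30 = -4938 - 30 = -4968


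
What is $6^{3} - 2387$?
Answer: $-2171$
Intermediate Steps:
$6^{3} - 2387 = 216 - 2387 = -2171$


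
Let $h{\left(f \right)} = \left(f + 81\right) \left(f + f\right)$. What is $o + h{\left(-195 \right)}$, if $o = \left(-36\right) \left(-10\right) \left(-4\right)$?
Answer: $43020$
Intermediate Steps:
$h{\left(f \right)} = 2 f \left(81 + f\right)$ ($h{\left(f \right)} = \left(81 + f\right) 2 f = 2 f \left(81 + f\right)$)
$o = -1440$ ($o = 360 \left(-4\right) = -1440$)
$o + h{\left(-195 \right)} = -1440 + 2 \left(-195\right) \left(81 - 195\right) = -1440 + 2 \left(-195\right) \left(-114\right) = -1440 + 44460 = 43020$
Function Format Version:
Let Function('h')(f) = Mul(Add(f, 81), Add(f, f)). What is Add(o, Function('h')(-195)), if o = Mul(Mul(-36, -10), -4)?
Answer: 43020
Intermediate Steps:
Function('h')(f) = Mul(2, f, Add(81, f)) (Function('h')(f) = Mul(Add(81, f), Mul(2, f)) = Mul(2, f, Add(81, f)))
o = -1440 (o = Mul(360, -4) = -1440)
Add(o, Function('h')(-195)) = Add(-1440, Mul(2, -195, Add(81, -195))) = Add(-1440, Mul(2, -195, -114)) = Add(-1440, 44460) = 43020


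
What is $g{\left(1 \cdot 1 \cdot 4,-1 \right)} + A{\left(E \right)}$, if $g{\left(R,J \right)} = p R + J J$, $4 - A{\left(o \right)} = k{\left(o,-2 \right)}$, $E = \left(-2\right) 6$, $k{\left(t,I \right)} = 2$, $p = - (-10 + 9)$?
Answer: $7$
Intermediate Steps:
$p = 1$ ($p = \left(-1\right) \left(-1\right) = 1$)
$E = -12$
$A{\left(o \right)} = 2$ ($A{\left(o \right)} = 4 - 2 = 2$)
$g{\left(R,J \right)} = R + J^{2}$ ($g{\left(R,J \right)} = 1 R + J J = R + J^{2}$)
$g{\left(1 \cdot 1 \cdot 4,-1 \right)} + A{\left(E \right)} = \left(1 \cdot 1 \cdot 4 + \left(-1\right)^{2}\right) + 2 = \left(1 \cdot 4 + 1\right) + 2 = \left(4 + 1\right) + 2 = 5 + 2 = 7$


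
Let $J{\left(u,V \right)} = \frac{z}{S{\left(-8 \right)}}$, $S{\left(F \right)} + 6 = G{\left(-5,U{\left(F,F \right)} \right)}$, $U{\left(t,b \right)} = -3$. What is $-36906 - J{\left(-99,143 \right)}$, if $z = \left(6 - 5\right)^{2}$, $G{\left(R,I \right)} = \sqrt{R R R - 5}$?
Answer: $- \frac{3063195}{83} + \frac{i \sqrt{130}}{166} \approx -36906.0 + 0.068685 i$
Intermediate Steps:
$G{\left(R,I \right)} = \sqrt{-5 + R^{3}}$ ($G{\left(R,I \right)} = \sqrt{R R^{2} - 5} = \sqrt{R^{3} - 5} = \sqrt{-5 + R^{3}}$)
$z = 1$ ($z = 1^{2} = 1$)
$S{\left(F \right)} = -6 + i \sqrt{130}$ ($S{\left(F \right)} = -6 + \sqrt{-5 + \left(-5\right)^{3}} = -6 + \sqrt{-5 - 125} = -6 + \sqrt{-130} = -6 + i \sqrt{130}$)
$J{\left(u,V \right)} = \frac{1}{-6 + i \sqrt{130}}$ ($J{\left(u,V \right)} = 1 \frac{1}{-6 + i \sqrt{130}} = \frac{1}{-6 + i \sqrt{130}}$)
$-36906 - J{\left(-99,143 \right)} = -36906 - \left(- \frac{3}{83} - \frac{i \sqrt{130}}{166}\right) = -36906 + \left(\frac{3}{83} + \frac{i \sqrt{130}}{166}\right) = - \frac{3063195}{83} + \frac{i \sqrt{130}}{166}$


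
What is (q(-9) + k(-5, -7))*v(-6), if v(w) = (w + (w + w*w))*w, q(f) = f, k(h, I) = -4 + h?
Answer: 2592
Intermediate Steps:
v(w) = w*(w² + 2*w) (v(w) = (w + (w + w²))*w = (w² + 2*w)*w = w*(w² + 2*w))
(q(-9) + k(-5, -7))*v(-6) = (-9 + (-4 - 5))*((-6)²*(2 - 6)) = (-9 - 9)*(36*(-4)) = -18*(-144) = 2592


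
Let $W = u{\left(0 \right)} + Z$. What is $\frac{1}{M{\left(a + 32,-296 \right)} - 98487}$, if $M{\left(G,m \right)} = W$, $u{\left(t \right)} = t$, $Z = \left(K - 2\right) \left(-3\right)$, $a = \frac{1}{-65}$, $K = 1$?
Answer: $- \frac{1}{98484} \approx -1.0154 \cdot 10^{-5}$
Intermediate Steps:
$a = - \frac{1}{65} \approx -0.015385$
$Z = 3$ ($Z = \left(1 - 2\right) \left(-3\right) = \left(-1\right) \left(-3\right) = 3$)
$W = 3$ ($W = 0 + 3 = 3$)
$M{\left(G,m \right)} = 3$
$\frac{1}{M{\left(a + 32,-296 \right)} - 98487} = \frac{1}{3 - 98487} = \frac{1}{-98484} = - \frac{1}{98484}$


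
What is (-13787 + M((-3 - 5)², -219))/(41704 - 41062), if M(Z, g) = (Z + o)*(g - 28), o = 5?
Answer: -15415/321 ≈ -48.022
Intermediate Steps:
M(Z, g) = (-28 + g)*(5 + Z) (M(Z, g) = (Z + 5)*(g - 28) = (5 + Z)*(-28 + g) = (-28 + g)*(5 + Z))
(-13787 + M((-3 - 5)², -219))/(41704 - 41062) = (-13787 + (-140 - 28*(-3 - 5)² + 5*(-219) + (-3 - 5)²*(-219)))/(41704 - 41062) = (-13787 + (-140 - 28*(-8)² - 1095 + (-8)²*(-219)))/642 = (-13787 + (-140 - 28*64 - 1095 + 64*(-219)))*(1/642) = (-13787 + (-140 - 1792 - 1095 - 14016))*(1/642) = (-13787 - 17043)*(1/642) = -30830*1/642 = -15415/321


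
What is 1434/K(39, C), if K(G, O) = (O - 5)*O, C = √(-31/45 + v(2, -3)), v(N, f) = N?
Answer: -32265/533 - 483975*√295/31447 ≈ -324.87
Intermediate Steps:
C = √295/15 (C = √(-31/45 + 2) = √(59/45) = √295/15 ≈ 1.1450)
K(G, O) = O*(-5 + O) (K(G, O) = (-5 + O)*O = O*(-5 + O))
1434/K(39, C) = 1434/(((√295/15)*(-5 + √295/15))) = 1434/((√295*(-5 + √295/15)/15)) = 1434*(3*√295/(59*(-5 + √295/15))) = 4302*√295/(59*(-5 + √295/15))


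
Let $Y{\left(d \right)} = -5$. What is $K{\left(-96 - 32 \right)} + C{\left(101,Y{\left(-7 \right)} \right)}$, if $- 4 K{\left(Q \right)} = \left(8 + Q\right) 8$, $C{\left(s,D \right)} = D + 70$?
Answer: $305$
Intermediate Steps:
$C{\left(s,D \right)} = 70 + D$
$K{\left(Q \right)} = -16 - 2 Q$ ($K{\left(Q \right)} = - \frac{\left(8 + Q\right) 8}{4} = - \frac{64 + 8 Q}{4} = -16 - 2 Q$)
$K{\left(-96 - 32 \right)} + C{\left(101,Y{\left(-7 \right)} \right)} = \left(-16 - 2 \left(-96 - 32\right)\right) + \left(70 - 5\right) = \left(-16 - -256\right) + 65 = \left(-16 + 256\right) + 65 = 240 + 65 = 305$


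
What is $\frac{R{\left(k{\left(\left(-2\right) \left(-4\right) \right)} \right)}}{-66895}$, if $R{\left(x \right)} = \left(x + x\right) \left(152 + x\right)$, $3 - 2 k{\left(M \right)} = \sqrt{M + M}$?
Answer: $\frac{303}{133790} \approx 0.0022647$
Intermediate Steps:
$k{\left(M \right)} = \frac{3}{2} - \frac{\sqrt{2} \sqrt{M}}{2}$ ($k{\left(M \right)} = \frac{3}{2} - \frac{\sqrt{M + M}}{2} = \frac{3}{2} - \frac{\sqrt{2 M}}{2} = \frac{3}{2} - \frac{\sqrt{2} \sqrt{M}}{2}$)
$R{\left(x \right)} = 2 x \left(152 + x\right)$
$\frac{R{\left(k{\left(\left(-2\right) \left(-4\right) \right)} \right)}}{-66895} = \frac{2 \left(\frac{3}{2} - \frac{\sqrt{2} \sqrt{\left(-2\right) \left(-4\right)}}{2}\right) \left(152 + \left(\frac{3}{2} - \frac{\sqrt{2} \sqrt{\left(-2\right) \left(-4\right)}}{2}\right)\right)}{-66895} = 2 \left(\frac{3}{2} - \frac{\sqrt{2} \sqrt{8}}{2}\right) \left(152 + \left(\frac{3}{2} - \frac{\sqrt{2} \sqrt{8}}{2}\right)\right) \left(- \frac{1}{66895}\right) = 2 \left(\frac{3}{2} - \frac{\sqrt{2} \cdot 2 \sqrt{2}}{2}\right) \left(152 + \left(\frac{3}{2} - \frac{\sqrt{2} \cdot 2 \sqrt{2}}{2}\right)\right) \left(- \frac{1}{66895}\right) = 2 \left(\frac{3}{2} - 2\right) \left(152 + \left(\frac{3}{2} - 2\right)\right) \left(- \frac{1}{66895}\right) = 2 \left(- \frac{1}{2}\right) \left(152 - \frac{1}{2}\right) \left(- \frac{1}{66895}\right) = 2 \left(- \frac{1}{2}\right) \frac{303}{2} \left(- \frac{1}{66895}\right) = \left(- \frac{303}{2}\right) \left(- \frac{1}{66895}\right) = \frac{303}{133790}$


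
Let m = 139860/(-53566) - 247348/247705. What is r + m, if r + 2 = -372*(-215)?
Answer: 530572740241536/6634283015 ≈ 79974.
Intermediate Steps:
r = 79978 (r = -2 - 372*(-215) = -2 + 79980 = 79978)
m = -23946732134/6634283015 (m = 139860*(-1/53566) - 247348*1/247705 = -69930/26783 - 247348/247705 = -23946732134/6634283015 ≈ -3.6095)
r + m = 79978 - 23946732134/6634283015 = 530572740241536/6634283015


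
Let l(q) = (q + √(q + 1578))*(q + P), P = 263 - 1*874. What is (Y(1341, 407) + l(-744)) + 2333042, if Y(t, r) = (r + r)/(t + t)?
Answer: 4480498649/1341 - 1355*√834 ≈ 3.3020e+6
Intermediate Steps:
Y(t, r) = r/t (Y(t, r) = (2*r)/((2*t)) = (2*r)*(1/(2*t)) = r/t)
P = -611 (P = 263 - 874 = -611)
l(q) = (-611 + q)*(q + √(1578 + q)) (l(q) = (q + √(q + 1578))*(q - 611) = (q + √(1578 + q))*(-611 + q) = (-611 + q)*(q + √(1578 + q)))
(Y(1341, 407) + l(-744)) + 2333042 = (407/1341 + ((-744)² - 611*(-744) - 611*√(1578 - 744) - 744*√(1578 - 744))) + 2333042 = (407*(1/1341) + (553536 + 454584 - 611*√834 - 744*√834)) + 2333042 = (407/1341 + (1008120 - 1355*√834)) + 2333042 = (1351889327/1341 - 1355*√834) + 2333042 = 4480498649/1341 - 1355*√834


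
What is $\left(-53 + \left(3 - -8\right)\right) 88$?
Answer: $-3696$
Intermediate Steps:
$\left(-53 + \left(3 - -8\right)\right) 88 = \left(-53 + \left(3 + 8\right)\right) 88 = \left(-53 + 11\right) 88 = \left(-42\right) 88 = -3696$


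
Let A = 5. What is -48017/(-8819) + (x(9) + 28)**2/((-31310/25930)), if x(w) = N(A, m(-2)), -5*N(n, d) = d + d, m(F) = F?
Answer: -470425412237/690307225 ≈ -681.47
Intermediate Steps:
N(n, d) = -2*d/5 (N(n, d) = -(d + d)/5 = -2*d/5)
x(w) = 4/5 (x(w) = -2/5*(-2) = 4/5)
-48017/(-8819) + (x(9) + 28)**2/((-31310/25930)) = -48017/(-8819) + (4/5 + 28)**2/((-31310/25930)) = -48017*(-1/8819) + (144/5)**2/((-31310*1/25930)) = 48017/8819 + 20736/(25*(-3131/2593)) = 48017/8819 + (20736/25)*(-2593/3131) = 48017/8819 - 53768448/78275 = -470425412237/690307225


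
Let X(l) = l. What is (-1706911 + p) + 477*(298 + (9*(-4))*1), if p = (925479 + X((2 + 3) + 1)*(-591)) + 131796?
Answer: -528208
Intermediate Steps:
p = 1053729 (p = (925479 + ((2 + 3) + 1)*(-591)) + 131796 = (925479 + (5 + 1)*(-591)) + 131796 = (925479 + 6*(-591)) + 131796 = (925479 - 3546) + 131796 = 921933 + 131796 = 1053729)
(-1706911 + p) + 477*(298 + (9*(-4))*1) = (-1706911 + 1053729) + 477*(298 + (9*(-4))*1) = -653182 + 477*(298 - 36*1) = -653182 + 477*(298 - 36) = -653182 + 477*262 = -653182 + 124974 = -528208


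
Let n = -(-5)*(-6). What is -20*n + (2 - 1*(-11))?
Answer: 613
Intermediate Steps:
n = -30 (n = -1*30 = -30)
-20*n + (2 - 1*(-11)) = -20*(-30) + (2 - 1*(-11)) = 600 + (2 + 11) = 600 + 13 = 613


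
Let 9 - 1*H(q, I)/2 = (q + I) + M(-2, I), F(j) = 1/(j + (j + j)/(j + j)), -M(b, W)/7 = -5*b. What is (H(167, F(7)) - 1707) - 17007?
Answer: -75561/4 ≈ -18890.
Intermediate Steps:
M(b, W) = 35*b (M(b, W) = -(-35)*b = 35*b)
F(j) = 1/(1 + j) (F(j) = 1/(j + (2*j)/((2*j))) = 1/(j + (2*j)*(1/(2*j))) = 1/(j + 1) = 1/(1 + j))
H(q, I) = 158 - 2*I - 2*q (H(q, I) = 18 - 2*((q + I) + 35*(-2)) = 18 - 2*((I + q) - 70) = 18 - 2*(-70 + I + q) = 18 + (140 - 2*I - 2*q) = 158 - 2*I - 2*q)
(H(167, F(7)) - 1707) - 17007 = ((158 - 2/(1 + 7) - 2*167) - 1707) - 17007 = ((158 - 2/8 - 334) - 1707) - 17007 = ((158 - 2*⅛ - 334) - 1707) - 17007 = ((158 - ¼ - 334) - 1707) - 17007 = (-705/4 - 1707) - 17007 = -7533/4 - 17007 = -75561/4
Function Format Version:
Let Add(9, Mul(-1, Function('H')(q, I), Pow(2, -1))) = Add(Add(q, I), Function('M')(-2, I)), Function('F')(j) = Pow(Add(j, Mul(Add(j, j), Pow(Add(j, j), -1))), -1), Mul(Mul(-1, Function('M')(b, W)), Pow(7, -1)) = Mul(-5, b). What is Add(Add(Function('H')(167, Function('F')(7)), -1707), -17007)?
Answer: Rational(-75561, 4) ≈ -18890.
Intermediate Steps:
Function('M')(b, W) = Mul(35, b) (Function('M')(b, W) = Mul(-7, Mul(-5, b)) = Mul(35, b))
Function('F')(j) = Pow(Add(1, j), -1) (Function('F')(j) = Pow(Add(j, Mul(Mul(2, j), Pow(Mul(2, j), -1))), -1) = Pow(Add(j, Mul(Mul(2, j), Mul(Rational(1, 2), Pow(j, -1)))), -1) = Pow(Add(j, 1), -1) = Pow(Add(1, j), -1))
Function('H')(q, I) = Add(158, Mul(-2, I), Mul(-2, q)) (Function('H')(q, I) = Add(18, Mul(-2, Add(Add(q, I), Mul(35, -2)))) = Add(18, Mul(-2, Add(Add(I, q), -70))) = Add(18, Mul(-2, Add(-70, I, q))) = Add(18, Add(140, Mul(-2, I), Mul(-2, q))) = Add(158, Mul(-2, I), Mul(-2, q)))
Add(Add(Function('H')(167, Function('F')(7)), -1707), -17007) = Add(Add(Add(158, Mul(-2, Pow(Add(1, 7), -1)), Mul(-2, 167)), -1707), -17007) = Add(Add(Add(158, Mul(-2, Pow(8, -1)), -334), -1707), -17007) = Add(Add(Add(158, Mul(-2, Rational(1, 8)), -334), -1707), -17007) = Add(Add(Add(158, Rational(-1, 4), -334), -1707), -17007) = Add(Add(Rational(-705, 4), -1707), -17007) = Add(Rational(-7533, 4), -17007) = Rational(-75561, 4)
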